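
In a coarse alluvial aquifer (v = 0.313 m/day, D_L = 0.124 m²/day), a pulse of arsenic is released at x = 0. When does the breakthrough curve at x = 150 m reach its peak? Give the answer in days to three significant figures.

478 days

For the 1D instantaneous-source solution, setting ∂C/∂t = 0 at fixed x gives v²t² + 2Dt − x² = 0, so t = (√(D² + v²x²) − D)/v².
√(D² + v²x²) = √(0.124² + 0.313² × 150²) = 46.95; v² = 0.097969.
t = (46.95 − 0.124)/0.097969 = 478 days (vs. the pure-advection estimate x/v = 479 d).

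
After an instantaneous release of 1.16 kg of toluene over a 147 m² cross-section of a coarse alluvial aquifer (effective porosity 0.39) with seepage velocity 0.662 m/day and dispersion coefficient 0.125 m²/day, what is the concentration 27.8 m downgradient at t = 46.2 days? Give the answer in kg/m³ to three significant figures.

0.00170 kg/m³

For an instantaneous plane source, C(x,t) = M/(n_e·A·√(4πDt)) · exp(−(x−vt)²/(4Dt)), with n_e·A the pore (flow) area.
Plume center vt = 0.662 × 46.2 = 30.5844 m, so the well at 27.8 m is 2.7844 m upgradient of the peak.
√(4πDt) = 8.519 m, giving peak height M/(n_e·A·√(4πDt)) = 1.16/(0.39 × 147 × 8.519) = 0.002375 kg/m³.
(x−vt)²/(4Dt) = (-2.7844)²/(4 × 0.125 × 46.2) = 0.3356; exp(−0.3356) = 0.7149.
C = 0.002375 × 0.7149 = 0.00170 kg/m³.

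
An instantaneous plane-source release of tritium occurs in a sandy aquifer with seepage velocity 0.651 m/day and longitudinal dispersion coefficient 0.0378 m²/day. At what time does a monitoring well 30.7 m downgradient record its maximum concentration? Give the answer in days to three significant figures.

47.1 days

For the 1D instantaneous-source solution, setting ∂C/∂t = 0 at fixed x gives v²t² + 2Dt − x² = 0, so t = (√(D² + v²x²) − D)/v².
√(D² + v²x²) = √(0.0378² + 0.651² × 30.7²) = 19.99; v² = 0.423801.
t = (19.99 − 0.0378)/0.423801 = 47.1 days (vs. the pure-advection estimate x/v = 47.2 d).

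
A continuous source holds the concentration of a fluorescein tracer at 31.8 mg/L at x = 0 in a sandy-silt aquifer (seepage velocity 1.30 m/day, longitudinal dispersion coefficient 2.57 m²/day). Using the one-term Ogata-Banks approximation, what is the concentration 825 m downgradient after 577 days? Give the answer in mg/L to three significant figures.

For a continuous step input, C/C₀ ≈ ½·erfc((x−vt)/(2√(Dt))).
vt = 1.30 × 577 = 750.1 m and 2√(Dt) = 2√(2.57 × 577) = 77.02 m.
Argument (x−vt)/(2√(Dt)) = (825 − 750.1)/77.02 = 0.9725; ½·erfc(0.9725) = 0.08452.
C = 31.8 × 0.08452 = 2.69 mg/L.

2.69 mg/L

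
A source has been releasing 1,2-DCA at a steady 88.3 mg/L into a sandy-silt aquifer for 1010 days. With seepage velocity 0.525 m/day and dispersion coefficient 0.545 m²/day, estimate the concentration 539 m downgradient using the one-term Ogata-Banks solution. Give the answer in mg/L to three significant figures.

For a continuous step input, C/C₀ ≈ ½·erfc((x−vt)/(2√(Dt))).
vt = 0.525 × 1010 = 530.25 m and 2√(Dt) = 2√(0.545 × 1010) = 46.92 m.
Argument (x−vt)/(2√(Dt)) = (539 − 530.25)/46.92 = 0.1865; ½·erfc(0.1865) = 0.3960.
C = 88.3 × 0.3960 = 35.0 mg/L.

35.0 mg/L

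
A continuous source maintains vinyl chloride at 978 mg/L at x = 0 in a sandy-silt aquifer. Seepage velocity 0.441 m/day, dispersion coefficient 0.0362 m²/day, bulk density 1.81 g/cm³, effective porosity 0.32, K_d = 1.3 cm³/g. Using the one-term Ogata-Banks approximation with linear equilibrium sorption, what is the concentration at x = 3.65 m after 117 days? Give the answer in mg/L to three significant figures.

972 mg/L

Retardation factor R = 1 + ρ_b·K_d/n = 1 + 1.81 × 1.3/0.32 = 8.353.
Sorption retards both mechanisms: v_R = v/R = 0.05280 m/day, D_R = D/R = 0.004334 m²/day.
v_R·t = 0.05280 × 117 = 6.1776 m; 2√(D_R t) = 1.424 m; argument = (3.65 − 6.1776)/1.424 = -1.775.
C = C₀ × ½·erfc(-1.775) = 978 × 0.9940 = 972 mg/L.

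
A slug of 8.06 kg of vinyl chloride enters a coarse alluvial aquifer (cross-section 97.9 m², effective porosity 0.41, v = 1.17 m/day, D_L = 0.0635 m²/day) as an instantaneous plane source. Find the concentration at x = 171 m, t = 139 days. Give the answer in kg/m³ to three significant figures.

0.00262 kg/m³

For an instantaneous plane source, C(x,t) = M/(n_e·A·√(4πDt)) · exp(−(x−vt)²/(4Dt)), with n_e·A the pore (flow) area.
Plume center vt = 1.17 × 139 = 162.63 m, so the well at 171 m is 8.37 m downgradient of the peak.
√(4πDt) = 10.53 m, giving peak height M/(n_e·A·√(4πDt)) = 8.06/(0.41 × 97.9 × 10.53) = 0.01907 kg/m³.
(x−vt)²/(4Dt) = (8.37)²/(4 × 0.0635 × 139) = 1.984; exp(−1.984) = 0.1375.
C = 0.01907 × 0.1375 = 0.00262 kg/m³.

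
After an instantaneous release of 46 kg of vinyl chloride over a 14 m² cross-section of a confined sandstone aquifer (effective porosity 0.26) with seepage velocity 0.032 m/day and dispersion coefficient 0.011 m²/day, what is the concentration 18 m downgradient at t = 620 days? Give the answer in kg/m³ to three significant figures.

For an instantaneous plane source, C(x,t) = M/(n_e·A·√(4πDt)) · exp(−(x−vt)²/(4Dt)), with n_e·A the pore (flow) area.
Plume center vt = 0.032 × 620 = 19.84 m, so the well at 18 m is 1.84 m upgradient of the peak.
√(4πDt) = 9.258 m, giving peak height M/(n_e·A·√(4πDt)) = 46/(0.26 × 14 × 9.258) = 1.365 kg/m³.
(x−vt)²/(4Dt) = (-1.84)²/(4 × 0.011 × 620) = 0.1241; exp(−0.1241) = 0.8833.
C = 1.365 × 0.8833 = 1.21 kg/m³.

1.21 kg/m³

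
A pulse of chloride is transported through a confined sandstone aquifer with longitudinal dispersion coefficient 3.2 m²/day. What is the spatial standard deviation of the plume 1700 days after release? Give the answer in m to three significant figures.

104 m

Dispersive spreading gives a Gaussian with σ² = 2Dt; advection only shifts the center.
σ = √(2 × 3.2 × 1700) = 104 m.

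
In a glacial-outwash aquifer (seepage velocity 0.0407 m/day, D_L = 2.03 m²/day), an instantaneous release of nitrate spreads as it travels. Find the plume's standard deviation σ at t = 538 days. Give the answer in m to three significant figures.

Dispersive spreading gives a Gaussian with σ² = 2Dt; advection only shifts the center.
σ = √(2 × 2.03 × 538) = 46.7 m.

46.7 m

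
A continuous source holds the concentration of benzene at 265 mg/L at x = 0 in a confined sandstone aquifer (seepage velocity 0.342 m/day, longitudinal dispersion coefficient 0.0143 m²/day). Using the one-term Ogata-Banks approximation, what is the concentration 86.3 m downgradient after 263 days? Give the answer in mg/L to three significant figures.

241 mg/L

For a continuous step input, C/C₀ ≈ ½·erfc((x−vt)/(2√(Dt))).
vt = 0.342 × 263 = 89.946 m and 2√(Dt) = 2√(0.0143 × 263) = 3.879 m.
Argument (x−vt)/(2√(Dt)) = (86.3 − 89.946)/3.879 = -0.9399; ½·erfc(-0.9399) = 0.9081.
C = 265 × 0.9081 = 241 mg/L.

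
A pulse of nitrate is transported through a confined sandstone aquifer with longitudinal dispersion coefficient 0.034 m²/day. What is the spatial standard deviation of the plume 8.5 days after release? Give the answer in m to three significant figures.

Dispersive spreading gives a Gaussian with σ² = 2Dt; advection only shifts the center.
σ = √(2 × 0.034 × 8.5) = 0.760 m.

0.760 m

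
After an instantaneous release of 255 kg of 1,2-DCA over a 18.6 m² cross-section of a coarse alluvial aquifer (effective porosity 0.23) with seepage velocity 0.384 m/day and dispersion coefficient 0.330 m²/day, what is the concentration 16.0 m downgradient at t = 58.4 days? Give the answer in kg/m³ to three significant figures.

For an instantaneous plane source, C(x,t) = M/(n_e·A·√(4πDt)) · exp(−(x−vt)²/(4Dt)), with n_e·A the pore (flow) area.
Plume center vt = 0.384 × 58.4 = 22.4256 m, so the well at 16.0 m is 6.4256 m upgradient of the peak.
√(4πDt) = 15.56 m, giving peak height M/(n_e·A·√(4πDt)) = 255/(0.23 × 18.6 × 15.56) = 3.831 kg/m³.
(x−vt)²/(4Dt) = (-6.4256)²/(4 × 0.330 × 58.4) = 0.5356; exp(−0.5356) = 0.5853.
C = 3.831 × 0.5853 = 2.24 kg/m³.

2.24 kg/m³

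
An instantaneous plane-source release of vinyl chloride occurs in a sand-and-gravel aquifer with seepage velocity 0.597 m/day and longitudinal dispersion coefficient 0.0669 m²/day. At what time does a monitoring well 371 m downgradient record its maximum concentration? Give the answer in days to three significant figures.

For the 1D instantaneous-source solution, setting ∂C/∂t = 0 at fixed x gives v²t² + 2Dt − x² = 0, so t = (√(D² + v²x²) − D)/v².
√(D² + v²x²) = √(0.0669² + 0.597² × 371²) = 221.5; v² = 0.356409.
t = (221.5 − 0.0669)/0.356409 = 621 days (vs. the pure-advection estimate x/v = 621 d).

621 days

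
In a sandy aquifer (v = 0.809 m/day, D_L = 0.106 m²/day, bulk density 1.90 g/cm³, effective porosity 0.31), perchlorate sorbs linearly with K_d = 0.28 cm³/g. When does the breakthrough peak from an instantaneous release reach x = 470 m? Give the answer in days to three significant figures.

Retardation factor R = 1 + ρ_b·K_d/n = 1 + 1.90 × 0.28/0.31 = 2.716.
Sorption retards both mechanisms: v_R = v/R = 0.2979 m/day, D_R = D/R = 0.03903 m²/day.
Peak time from v_R²t² + 2D_R t − x² = 0: t = (√(D_R² + v_R²x²) − D_R)/v_R².
√(D_R² + v_R²x²) = √(0.03903² + 0.2979² × 470²) = 140.0; v_R² = 0.08874.
t = (140.0 − 0.03903)/0.08874 = 1580 days.

1580 days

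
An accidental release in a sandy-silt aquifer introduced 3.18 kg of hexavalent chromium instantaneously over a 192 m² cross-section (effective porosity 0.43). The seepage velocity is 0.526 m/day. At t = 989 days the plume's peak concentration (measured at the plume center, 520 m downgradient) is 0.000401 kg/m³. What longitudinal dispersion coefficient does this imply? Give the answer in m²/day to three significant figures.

0.742 m²/day

At the plume center C_max = M/(n_e·A·√(4πDt)), so D = M²/(4πt·(n_e·A·C_max)²).
n_e·A·C_max = 0.43 × 192 × 0.000401 = 0.03311 kg/m.
D = 3.18²/(4π × 989 × 0.03311²) = 0.742 m²/day.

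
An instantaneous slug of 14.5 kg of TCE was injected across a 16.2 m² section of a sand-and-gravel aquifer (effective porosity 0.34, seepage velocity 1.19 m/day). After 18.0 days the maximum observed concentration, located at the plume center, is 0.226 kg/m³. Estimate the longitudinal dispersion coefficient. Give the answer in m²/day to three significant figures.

0.600 m²/day

At the plume center C_max = M/(n_e·A·√(4πDt)), so D = M²/(4πt·(n_e·A·C_max)²).
n_e·A·C_max = 0.34 × 16.2 × 0.226 = 1.245 kg/m.
D = 14.5²/(4π × 18.0 × 1.245²) = 0.600 m²/day.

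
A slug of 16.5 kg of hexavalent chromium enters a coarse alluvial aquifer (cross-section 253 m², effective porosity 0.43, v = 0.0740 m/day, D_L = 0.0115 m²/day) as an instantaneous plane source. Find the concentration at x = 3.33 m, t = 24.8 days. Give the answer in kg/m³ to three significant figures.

For an instantaneous plane source, C(x,t) = M/(n_e·A·√(4πDt)) · exp(−(x−vt)²/(4Dt)), with n_e·A the pore (flow) area.
Plume center vt = 0.0740 × 24.8 = 1.8352 m, so the well at 3.33 m is 1.4948 m downgradient of the peak.
√(4πDt) = 1.893 m, giving peak height M/(n_e·A·√(4πDt)) = 16.5/(0.43 × 253 × 1.893) = 0.08012 kg/m³.
(x−vt)²/(4Dt) = (1.4948)²/(4 × 0.0115 × 24.8) = 1.959; exp(−1.959) = 0.1410.
C = 0.08012 × 0.1410 = 0.0113 kg/m³.

0.0113 kg/m³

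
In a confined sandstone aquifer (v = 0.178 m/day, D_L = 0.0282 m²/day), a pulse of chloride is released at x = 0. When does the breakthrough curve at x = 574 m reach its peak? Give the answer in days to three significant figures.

3220 days

For the 1D instantaneous-source solution, setting ∂C/∂t = 0 at fixed x gives v²t² + 2Dt − x² = 0, so t = (√(D² + v²x²) − D)/v².
√(D² + v²x²) = √(0.0282² + 0.178² × 574²) = 102.2; v² = 0.031684.
t = (102.2 − 0.0282)/0.031684 = 3220 days (vs. the pure-advection estimate x/v = 3220 d).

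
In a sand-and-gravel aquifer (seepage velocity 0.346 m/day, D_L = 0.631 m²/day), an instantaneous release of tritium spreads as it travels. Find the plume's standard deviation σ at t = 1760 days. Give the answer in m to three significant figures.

47.1 m

Dispersive spreading gives a Gaussian with σ² = 2Dt; advection only shifts the center.
σ = √(2 × 0.631 × 1760) = 47.1 m.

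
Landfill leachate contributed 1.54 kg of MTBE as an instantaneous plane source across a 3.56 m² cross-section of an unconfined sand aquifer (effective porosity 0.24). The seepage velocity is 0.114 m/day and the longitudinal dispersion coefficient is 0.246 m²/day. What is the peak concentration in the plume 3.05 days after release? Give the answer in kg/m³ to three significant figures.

0.587 kg/m³

The peak of an instantaneous 1D plume sits at x = vt; there the Gaussian factor is 1 and C_max = M/(n_e·A·√(4πDt)), where n_e·A is the pore area the mass is dissolved in.
√(4πDt) = √(4π × 0.246 × 3.05) = 3.071 m, so C_max = 1.54/(0.24 × 3.56 × 3.071) = 0.587 kg/m³.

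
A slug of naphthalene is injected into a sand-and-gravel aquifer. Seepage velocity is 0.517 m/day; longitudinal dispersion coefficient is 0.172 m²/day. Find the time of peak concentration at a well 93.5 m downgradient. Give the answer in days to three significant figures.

180 days

For the 1D instantaneous-source solution, setting ∂C/∂t = 0 at fixed x gives v²t² + 2Dt − x² = 0, so t = (√(D² + v²x²) − D)/v².
√(D² + v²x²) = √(0.172² + 0.517² × 93.5²) = 48.34; v² = 0.267289.
t = (48.34 − 0.172)/0.267289 = 180 days (vs. the pure-advection estimate x/v = 181 d).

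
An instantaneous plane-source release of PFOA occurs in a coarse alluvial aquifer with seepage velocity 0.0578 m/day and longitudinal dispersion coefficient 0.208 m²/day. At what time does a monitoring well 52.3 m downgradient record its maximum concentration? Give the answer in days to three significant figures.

For the 1D instantaneous-source solution, setting ∂C/∂t = 0 at fixed x gives v²t² + 2Dt − x² = 0, so t = (√(D² + v²x²) − D)/v².
√(D² + v²x²) = √(0.208² + 0.0578² × 52.3²) = 3.030; v² = 0.00334084.
t = (3.030 − 0.208)/0.00334084 = 845 days (vs. the pure-advection estimate x/v = 905 d).

845 days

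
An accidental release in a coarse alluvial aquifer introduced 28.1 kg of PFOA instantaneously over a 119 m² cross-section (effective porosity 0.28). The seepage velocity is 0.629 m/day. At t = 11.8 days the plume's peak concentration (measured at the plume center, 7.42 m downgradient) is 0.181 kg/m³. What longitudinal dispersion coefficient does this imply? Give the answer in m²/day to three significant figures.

At the plume center C_max = M/(n_e·A·√(4πDt)), so D = M²/(4πt·(n_e·A·C_max)²).
n_e·A·C_max = 0.28 × 119 × 0.181 = 6.031 kg/m.
D = 28.1²/(4π × 11.8 × 6.031²) = 0.146 m²/day.

0.146 m²/day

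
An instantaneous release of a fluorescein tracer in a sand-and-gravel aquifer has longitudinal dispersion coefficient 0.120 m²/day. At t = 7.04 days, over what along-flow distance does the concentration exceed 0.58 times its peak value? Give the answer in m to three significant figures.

2.71 m

The plume is Gaussian with σ = √(2Dt) = √(2 × 0.120 × 7.04) = 1.300 m.
C/C_peak = exp(−Δx²/(2σ²)) = 0.58 ⇒ Δx = σ·√(−2 ln 0.58) = 1.300 × 1.044 = 1.357 m.
Width = 2Δx = 2.71 m.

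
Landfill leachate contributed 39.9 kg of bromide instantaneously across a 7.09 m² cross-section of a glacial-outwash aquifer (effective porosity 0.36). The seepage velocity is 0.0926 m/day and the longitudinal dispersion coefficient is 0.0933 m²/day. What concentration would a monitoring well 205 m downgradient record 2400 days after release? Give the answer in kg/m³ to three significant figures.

0.211 kg/m³

For an instantaneous plane source, C(x,t) = M/(n_e·A·√(4πDt)) · exp(−(x−vt)²/(4Dt)), with n_e·A the pore (flow) area.
Plume center vt = 0.0926 × 2400 = 222.24 m, so the well at 205 m is 17.24 m upgradient of the peak.
√(4πDt) = 53.05 m, giving peak height M/(n_e·A·√(4πDt)) = 39.9/(0.36 × 7.09 × 53.05) = 0.2947 kg/m³.
(x−vt)²/(4Dt) = (-17.24)²/(4 × 0.0933 × 2400) = 0.3318; exp(−0.3318) = 0.7176.
C = 0.2947 × 0.7176 = 0.211 kg/m³.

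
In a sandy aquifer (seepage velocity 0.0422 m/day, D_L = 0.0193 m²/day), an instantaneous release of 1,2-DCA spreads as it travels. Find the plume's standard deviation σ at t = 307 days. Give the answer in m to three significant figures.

Dispersive spreading gives a Gaussian with σ² = 2Dt; advection only shifts the center.
σ = √(2 × 0.0193 × 307) = 3.44 m.

3.44 m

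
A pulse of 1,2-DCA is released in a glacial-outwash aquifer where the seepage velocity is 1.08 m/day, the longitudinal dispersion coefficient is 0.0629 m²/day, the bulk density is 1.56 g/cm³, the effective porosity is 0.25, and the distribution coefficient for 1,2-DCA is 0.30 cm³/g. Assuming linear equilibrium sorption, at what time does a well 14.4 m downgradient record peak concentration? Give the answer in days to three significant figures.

Retardation factor R = 1 + ρ_b·K_d/n = 1 + 1.56 × 0.30/0.25 = 2.872.
Sorption retards both mechanisms: v_R = v/R = 0.3760 m/day, D_R = D/R = 0.02190 m²/day.
Peak time from v_R²t² + 2D_R t − x² = 0: t = (√(D_R² + v_R²x²) − D_R)/v_R².
√(D_R² + v_R²x²) = √(0.02190² + 0.3760² × 14.4²) = 5.414; v_R² = 0.1414.
t = (5.414 − 0.02190)/0.1414 = 38.1 days.

38.1 days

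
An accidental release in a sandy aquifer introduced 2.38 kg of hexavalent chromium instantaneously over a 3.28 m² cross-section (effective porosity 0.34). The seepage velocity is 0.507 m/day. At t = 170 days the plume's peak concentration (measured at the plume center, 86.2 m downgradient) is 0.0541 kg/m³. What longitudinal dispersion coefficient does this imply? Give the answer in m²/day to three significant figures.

0.728 m²/day

At the plume center C_max = M/(n_e·A·√(4πDt)), so D = M²/(4πt·(n_e·A·C_max)²).
n_e·A·C_max = 0.34 × 3.28 × 0.0541 = 0.06033 kg/m.
D = 2.38²/(4π × 170 × 0.06033²) = 0.728 m²/day.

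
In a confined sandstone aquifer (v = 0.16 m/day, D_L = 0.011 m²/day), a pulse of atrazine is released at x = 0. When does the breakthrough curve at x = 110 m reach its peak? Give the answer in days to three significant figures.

687 days

For the 1D instantaneous-source solution, setting ∂C/∂t = 0 at fixed x gives v²t² + 2Dt − x² = 0, so t = (√(D² + v²x²) − D)/v².
√(D² + v²x²) = √(0.011² + 0.16² × 110²) = 17.60; v² = 0.0256.
t = (17.60 − 0.011)/0.0256 = 687 days (vs. the pure-advection estimate x/v = 688 d).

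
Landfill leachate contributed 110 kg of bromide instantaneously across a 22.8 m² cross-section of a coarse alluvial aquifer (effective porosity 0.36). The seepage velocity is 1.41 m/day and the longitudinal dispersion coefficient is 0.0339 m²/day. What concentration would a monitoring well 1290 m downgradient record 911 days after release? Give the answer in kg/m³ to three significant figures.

0.533 kg/m³

For an instantaneous plane source, C(x,t) = M/(n_e·A·√(4πDt)) · exp(−(x−vt)²/(4Dt)), with n_e·A the pore (flow) area.
Plume center vt = 1.41 × 911 = 1284.51 m, so the well at 1290 m is 5.49 m downgradient of the peak.
√(4πDt) = 19.70 m, giving peak height M/(n_e·A·√(4πDt)) = 110/(0.36 × 22.8 × 19.70) = 0.6803 kg/m³.
(x−vt)²/(4Dt) = (5.49)²/(4 × 0.0339 × 911) = 0.2440; exp(−0.2440) = 0.7835.
C = 0.6803 × 0.7835 = 0.533 kg/m³.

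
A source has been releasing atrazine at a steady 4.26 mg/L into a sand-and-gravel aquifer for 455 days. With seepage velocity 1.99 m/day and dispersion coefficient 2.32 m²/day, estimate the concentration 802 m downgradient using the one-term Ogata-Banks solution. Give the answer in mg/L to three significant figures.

4.21 mg/L

For a continuous step input, C/C₀ ≈ ½·erfc((x−vt)/(2√(Dt))).
vt = 1.99 × 455 = 905.45 m and 2√(Dt) = 2√(2.32 × 455) = 64.98 m.
Argument (x−vt)/(2√(Dt)) = (802 − 905.45)/64.98 = -1.592; ½·erfc(-1.592) = 0.9878.
C = 4.26 × 0.9878 = 4.21 mg/L.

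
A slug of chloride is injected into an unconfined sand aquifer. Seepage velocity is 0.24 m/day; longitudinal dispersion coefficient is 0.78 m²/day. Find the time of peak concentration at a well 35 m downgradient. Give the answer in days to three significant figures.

For the 1D instantaneous-source solution, setting ∂C/∂t = 0 at fixed x gives v²t² + 2Dt − x² = 0, so t = (√(D² + v²x²) − D)/v².
√(D² + v²x²) = √(0.78² + 0.24² × 35²) = 8.436; v² = 0.0576.
t = (8.436 − 0.78)/0.0576 = 133 days (vs. the pure-advection estimate x/v = 146 d).

133 days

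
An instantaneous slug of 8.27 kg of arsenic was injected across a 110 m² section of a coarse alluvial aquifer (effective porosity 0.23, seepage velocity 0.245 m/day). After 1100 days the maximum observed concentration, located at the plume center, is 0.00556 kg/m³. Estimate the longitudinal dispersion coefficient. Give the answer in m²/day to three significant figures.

0.250 m²/day

At the plume center C_max = M/(n_e·A·√(4πDt)), so D = M²/(4πt·(n_e·A·C_max)²).
n_e·A·C_max = 0.23 × 110 × 0.00556 = 0.1407 kg/m.
D = 8.27²/(4π × 1100 × 0.1407²) = 0.250 m²/day.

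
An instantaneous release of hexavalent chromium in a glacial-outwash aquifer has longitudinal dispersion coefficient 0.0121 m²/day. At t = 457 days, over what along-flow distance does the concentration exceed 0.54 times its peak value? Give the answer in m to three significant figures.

7.38 m

The plume is Gaussian with σ = √(2Dt) = √(2 × 0.0121 × 457) = 3.326 m.
C/C_peak = exp(−Δx²/(2σ²)) = 0.54 ⇒ Δx = σ·√(−2 ln 0.54) = 3.326 × 1.110 = 3.692 m.
Width = 2Δx = 7.38 m.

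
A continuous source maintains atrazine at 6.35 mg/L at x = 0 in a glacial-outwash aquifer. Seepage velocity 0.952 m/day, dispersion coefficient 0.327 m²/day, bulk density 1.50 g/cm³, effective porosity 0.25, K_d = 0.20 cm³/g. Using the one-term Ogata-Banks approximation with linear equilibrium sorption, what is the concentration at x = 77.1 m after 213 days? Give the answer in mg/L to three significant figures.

Retardation factor R = 1 + ρ_b·K_d/n = 1 + 1.50 × 0.20/0.25 = 2.200.
Sorption retards both mechanisms: v_R = v/R = 0.4327 m/day, D_R = D/R = 0.1486 m²/day.
v_R·t = 0.4327 × 213 = 92.1651 m; 2√(D_R t) = 11.25 m; argument = (77.1 − 92.1651)/11.25 = -1.339.
C = C₀ × ½·erfc(-1.339) = 6.35 × 0.9709 = 6.17 mg/L.

6.17 mg/L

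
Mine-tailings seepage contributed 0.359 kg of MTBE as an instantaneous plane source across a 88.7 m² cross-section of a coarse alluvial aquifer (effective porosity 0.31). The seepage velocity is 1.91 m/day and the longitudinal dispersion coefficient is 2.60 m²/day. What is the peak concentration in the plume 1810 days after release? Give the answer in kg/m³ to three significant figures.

5.37e-05 kg/m³

The peak of an instantaneous 1D plume sits at x = vt; there the Gaussian factor is 1 and C_max = M/(n_e·A·√(4πDt)), where n_e·A is the pore area the mass is dissolved in.
√(4πDt) = √(4π × 2.60 × 1810) = 243.2 m, so C_max = 0.359/(0.31 × 88.7 × 243.2) = 5.37e-05 kg/m³.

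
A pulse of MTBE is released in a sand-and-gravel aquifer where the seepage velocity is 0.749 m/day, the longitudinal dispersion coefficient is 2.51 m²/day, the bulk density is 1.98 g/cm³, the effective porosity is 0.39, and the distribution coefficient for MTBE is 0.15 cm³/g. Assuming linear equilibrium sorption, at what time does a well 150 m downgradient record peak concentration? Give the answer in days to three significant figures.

Retardation factor R = 1 + ρ_b·K_d/n = 1 + 1.98 × 0.15/0.39 = 1.762.
Sorption retards both mechanisms: v_R = v/R = 0.4251 m/day, D_R = D/R = 1.425 m²/day.
Peak time from v_R²t² + 2D_R t − x² = 0: t = (√(D_R² + v_R²x²) − D_R)/v_R².
√(D_R² + v_R²x²) = √(1.425² + 0.4251² × 150²) = 63.78; v_R² = 0.1807.
t = (63.78 − 1.425)/0.1807 = 345 days.

345 days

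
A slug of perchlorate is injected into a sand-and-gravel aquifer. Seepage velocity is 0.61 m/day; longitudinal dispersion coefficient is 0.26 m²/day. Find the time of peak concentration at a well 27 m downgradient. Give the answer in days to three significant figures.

43.6 days

For the 1D instantaneous-source solution, setting ∂C/∂t = 0 at fixed x gives v²t² + 2Dt − x² = 0, so t = (√(D² + v²x²) − D)/v².
√(D² + v²x²) = √(0.26² + 0.61² × 27²) = 16.47; v² = 0.3721.
t = (16.47 − 0.26)/0.3721 = 43.6 days (vs. the pure-advection estimate x/v = 44.3 d).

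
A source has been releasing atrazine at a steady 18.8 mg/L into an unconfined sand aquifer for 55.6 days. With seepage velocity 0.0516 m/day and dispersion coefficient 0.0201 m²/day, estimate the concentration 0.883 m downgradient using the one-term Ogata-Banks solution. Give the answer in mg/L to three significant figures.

17.1 mg/L

For a continuous step input, C/C₀ ≈ ½·erfc((x−vt)/(2√(Dt))).
vt = 0.0516 × 55.6 = 2.86896 m and 2√(Dt) = 2√(0.0201 × 55.6) = 2.114 m.
Argument (x−vt)/(2√(Dt)) = (0.883 − 2.86896)/2.114 = -0.9394; ½·erfc(-0.9394) = 0.9080.
C = 18.8 × 0.9080 = 17.1 mg/L.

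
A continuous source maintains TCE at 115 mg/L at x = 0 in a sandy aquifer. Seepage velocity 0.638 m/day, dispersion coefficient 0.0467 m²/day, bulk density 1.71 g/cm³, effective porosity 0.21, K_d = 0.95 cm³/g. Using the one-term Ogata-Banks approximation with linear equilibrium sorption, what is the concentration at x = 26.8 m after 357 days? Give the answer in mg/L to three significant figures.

40.8 mg/L

Retardation factor R = 1 + ρ_b·K_d/n = 1 + 1.71 × 0.95/0.21 = 8.736.
Sorption retards both mechanisms: v_R = v/R = 0.07303 m/day, D_R = D/R = 0.005346 m²/day.
v_R·t = 0.07303 × 357 = 26.07171 m; 2√(D_R t) = 2.763 m; argument = (26.8 − 26.07171)/2.763 = 0.2636.
C = C₀ × ½·erfc(0.2636) = 115 × 0.3547 = 40.8 mg/L.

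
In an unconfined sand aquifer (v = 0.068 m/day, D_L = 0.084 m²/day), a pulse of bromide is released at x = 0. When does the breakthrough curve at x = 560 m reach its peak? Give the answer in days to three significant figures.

8220 days

For the 1D instantaneous-source solution, setting ∂C/∂t = 0 at fixed x gives v²t² + 2Dt − x² = 0, so t = (√(D² + v²x²) − D)/v².
√(D² + v²x²) = √(0.084² + 0.068² × 560²) = 38.08; v² = 0.004624.
t = (38.08 − 0.084)/0.004624 = 8220 days (vs. the pure-advection estimate x/v = 8240 d).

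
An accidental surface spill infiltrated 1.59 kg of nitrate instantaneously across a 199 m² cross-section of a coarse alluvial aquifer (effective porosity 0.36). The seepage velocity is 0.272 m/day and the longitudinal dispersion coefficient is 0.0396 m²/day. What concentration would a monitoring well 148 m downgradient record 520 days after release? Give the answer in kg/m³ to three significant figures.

For an instantaneous plane source, C(x,t) = M/(n_e·A·√(4πDt)) · exp(−(x−vt)²/(4Dt)), with n_e·A the pore (flow) area.
Plume center vt = 0.272 × 520 = 141.44 m, so the well at 148 m is 6.56 m downgradient of the peak.
√(4πDt) = 16.09 m, giving peak height M/(n_e·A·√(4πDt)) = 1.59/(0.36 × 199 × 16.09) = 0.001379 kg/m³.
(x−vt)²/(4Dt) = (6.56)²/(4 × 0.0396 × 520) = 0.5225; exp(−0.5225) = 0.5930.
C = 0.001379 × 0.5930 = 0.000818 kg/m³.

0.000818 kg/m³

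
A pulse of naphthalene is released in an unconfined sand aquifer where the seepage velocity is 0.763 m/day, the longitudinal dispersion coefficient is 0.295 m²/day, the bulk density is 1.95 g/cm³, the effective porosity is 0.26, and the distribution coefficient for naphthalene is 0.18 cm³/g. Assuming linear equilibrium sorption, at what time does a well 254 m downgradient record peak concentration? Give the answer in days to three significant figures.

781 days

Retardation factor R = 1 + ρ_b·K_d/n = 1 + 1.95 × 0.18/0.26 = 2.350.
Sorption retards both mechanisms: v_R = v/R = 0.3247 m/day, D_R = D/R = 0.1255 m²/day.
Peak time from v_R²t² + 2D_R t − x² = 0: t = (√(D_R² + v_R²x²) − D_R)/v_R².
√(D_R² + v_R²x²) = √(0.1255² + 0.3247² × 254²) = 82.47; v_R² = 0.1054.
t = (82.47 − 0.1255)/0.1054 = 781 days.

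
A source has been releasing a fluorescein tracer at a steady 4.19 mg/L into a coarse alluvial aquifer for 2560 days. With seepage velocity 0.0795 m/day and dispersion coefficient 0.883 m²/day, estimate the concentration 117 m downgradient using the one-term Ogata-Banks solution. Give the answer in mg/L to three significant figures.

For a continuous step input, C/C₀ ≈ ½·erfc((x−vt)/(2√(Dt))).
vt = 0.0795 × 2560 = 203.52 m and 2√(Dt) = 2√(0.883 × 2560) = 95.09 m.
Argument (x−vt)/(2√(Dt)) = (117 − 203.52)/95.09 = -0.9099; ½·erfc(-0.9099) = 0.9009.
C = 4.19 × 0.9009 = 3.77 mg/L.

3.77 mg/L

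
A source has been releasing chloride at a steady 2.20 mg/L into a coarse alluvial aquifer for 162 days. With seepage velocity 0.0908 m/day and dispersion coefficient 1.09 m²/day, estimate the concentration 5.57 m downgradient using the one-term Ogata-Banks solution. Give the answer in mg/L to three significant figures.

For a continuous step input, C/C₀ ≈ ½·erfc((x−vt)/(2√(Dt))).
vt = 0.0908 × 162 = 14.7096 m and 2√(Dt) = 2√(1.09 × 162) = 26.58 m.
Argument (x−vt)/(2√(Dt)) = (5.57 − 14.7096)/26.58 = -0.3439; ½·erfc(-0.3439) = 0.6866.
C = 2.20 × 0.6866 = 1.51 mg/L.

1.51 mg/L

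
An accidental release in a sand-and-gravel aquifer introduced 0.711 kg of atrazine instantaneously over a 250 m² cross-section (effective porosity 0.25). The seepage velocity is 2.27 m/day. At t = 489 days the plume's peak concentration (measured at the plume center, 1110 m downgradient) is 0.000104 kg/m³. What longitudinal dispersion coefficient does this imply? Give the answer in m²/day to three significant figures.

At the plume center C_max = M/(n_e·A·√(4πDt)), so D = M²/(4πt·(n_e·A·C_max)²).
n_e·A·C_max = 0.25 × 250 × 0.000104 = 0.006500 kg/m.
D = 0.711²/(4π × 489 × 0.006500²) = 1.95 m²/day.

1.95 m²/day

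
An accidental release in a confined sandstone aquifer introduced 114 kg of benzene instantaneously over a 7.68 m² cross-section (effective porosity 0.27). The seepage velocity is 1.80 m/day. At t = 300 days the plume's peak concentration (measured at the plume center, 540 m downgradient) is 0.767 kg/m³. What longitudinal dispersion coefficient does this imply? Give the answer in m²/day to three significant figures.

1.36 m²/day

At the plume center C_max = M/(n_e·A·√(4πDt)), so D = M²/(4πt·(n_e·A·C_max)²).
n_e·A·C_max = 0.27 × 7.68 × 0.767 = 1.590 kg/m.
D = 114²/(4π × 300 × 1.590²) = 1.36 m²/day.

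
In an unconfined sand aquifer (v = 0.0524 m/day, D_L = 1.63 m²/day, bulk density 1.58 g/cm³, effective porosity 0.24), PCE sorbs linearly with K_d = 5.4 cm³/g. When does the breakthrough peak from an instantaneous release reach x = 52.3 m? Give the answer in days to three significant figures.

20700 days

Retardation factor R = 1 + ρ_b·K_d/n = 1 + 1.58 × 5.4/0.24 = 36.55.
Sorption retards both mechanisms: v_R = v/R = 0.001434 m/day, D_R = D/R = 0.04460 m²/day.
Peak time from v_R²t² + 2D_R t − x² = 0: t = (√(D_R² + v_R²x²) − D_R)/v_R².
√(D_R² + v_R²x²) = √(0.04460² + 0.001434² × 52.3²) = 0.08726; v_R² = 2.056e-06.
t = (0.08726 − 0.04460)/2.056e-06 = 20700 days.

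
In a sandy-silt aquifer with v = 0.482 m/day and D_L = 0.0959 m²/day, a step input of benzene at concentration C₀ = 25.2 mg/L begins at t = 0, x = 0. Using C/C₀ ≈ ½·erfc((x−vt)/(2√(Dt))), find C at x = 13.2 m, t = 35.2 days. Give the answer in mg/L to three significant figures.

23.3 mg/L

For a continuous step input, C/C₀ ≈ ½·erfc((x−vt)/(2√(Dt))).
vt = 0.482 × 35.2 = 16.9664 m and 2√(Dt) = 2√(0.0959 × 35.2) = 3.675 m.
Argument (x−vt)/(2√(Dt)) = (13.2 − 16.9664)/3.675 = -1.025; ½·erfc(-1.025) = 0.9264.
C = 25.2 × 0.9264 = 23.3 mg/L.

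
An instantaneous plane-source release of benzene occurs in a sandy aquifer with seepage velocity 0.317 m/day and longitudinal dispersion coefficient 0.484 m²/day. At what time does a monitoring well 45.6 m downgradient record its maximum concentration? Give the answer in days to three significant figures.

For the 1D instantaneous-source solution, setting ∂C/∂t = 0 at fixed x gives v²t² + 2Dt − x² = 0, so t = (√(D² + v²x²) − D)/v².
√(D² + v²x²) = √(0.484² + 0.317² × 45.6²) = 14.46; v² = 0.100489.
t = (14.46 − 0.484)/0.100489 = 139 days (vs. the pure-advection estimate x/v = 144 d).

139 days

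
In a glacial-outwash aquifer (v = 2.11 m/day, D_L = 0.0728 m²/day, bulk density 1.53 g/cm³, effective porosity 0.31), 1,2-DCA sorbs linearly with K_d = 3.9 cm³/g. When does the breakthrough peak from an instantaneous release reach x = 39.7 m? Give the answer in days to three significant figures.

Retardation factor R = 1 + ρ_b·K_d/n = 1 + 1.53 × 3.9/0.31 = 20.25.
Sorption retards both mechanisms: v_R = v/R = 0.1042 m/day, D_R = D/R = 0.003595 m²/day.
Peak time from v_R²t² + 2D_R t − x² = 0: t = (√(D_R² + v_R²x²) − D_R)/v_R².
√(D_R² + v_R²x²) = √(0.003595² + 0.1042² × 39.7²) = 4.137; v_R² = 0.01086.
t = (4.137 − 0.003595)/0.01086 = 381 days.

381 days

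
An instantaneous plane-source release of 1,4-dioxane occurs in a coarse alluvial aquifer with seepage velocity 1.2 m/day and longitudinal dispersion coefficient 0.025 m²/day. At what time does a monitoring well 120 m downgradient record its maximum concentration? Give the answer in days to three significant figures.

100 days

For the 1D instantaneous-source solution, setting ∂C/∂t = 0 at fixed x gives v²t² + 2Dt − x² = 0, so t = (√(D² + v²x²) − D)/v².
√(D² + v²x²) = √(0.025² + 1.2² × 120²) = 144.0; v² = 1.44.
t = (144.0 − 0.025)/1.44 = 100 days (vs. the pure-advection estimate x/v = 100 d).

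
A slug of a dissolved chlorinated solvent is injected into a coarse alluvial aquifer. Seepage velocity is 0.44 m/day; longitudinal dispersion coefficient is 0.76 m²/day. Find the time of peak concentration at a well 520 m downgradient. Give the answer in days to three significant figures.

For the 1D instantaneous-source solution, setting ∂C/∂t = 0 at fixed x gives v²t² + 2Dt − x² = 0, so t = (√(D² + v²x²) − D)/v².
√(D² + v²x²) = √(0.76² + 0.44² × 520²) = 228.8; v² = 0.1936.
t = (228.8 − 0.76)/0.1936 = 1180 days (vs. the pure-advection estimate x/v = 1180 d).

1180 days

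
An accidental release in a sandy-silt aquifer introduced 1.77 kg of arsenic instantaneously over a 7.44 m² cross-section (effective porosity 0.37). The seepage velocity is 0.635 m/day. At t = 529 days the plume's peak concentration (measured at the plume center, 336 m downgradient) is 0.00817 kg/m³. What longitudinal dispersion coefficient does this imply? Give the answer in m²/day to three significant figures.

0.932 m²/day

At the plume center C_max = M/(n_e·A·√(4πDt)), so D = M²/(4πt·(n_e·A·C_max)²).
n_e·A·C_max = 0.37 × 7.44 × 0.00817 = 0.02249 kg/m.
D = 1.77²/(4π × 529 × 0.02249²) = 0.932 m²/day.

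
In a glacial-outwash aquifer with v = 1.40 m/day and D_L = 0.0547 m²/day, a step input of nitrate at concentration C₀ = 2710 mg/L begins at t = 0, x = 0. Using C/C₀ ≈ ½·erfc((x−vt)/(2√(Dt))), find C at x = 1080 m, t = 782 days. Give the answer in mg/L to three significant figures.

2560 mg/L

For a continuous step input, C/C₀ ≈ ½·erfc((x−vt)/(2√(Dt))).
vt = 1.40 × 782 = 1094.8 m and 2√(Dt) = 2√(0.0547 × 782) = 13.08 m.
Argument (x−vt)/(2√(Dt)) = (1080 − 1094.8)/13.08 = -1.131; ½·erfc(-1.131) = 0.9451.
C = 2710 × 0.9451 = 2560 mg/L.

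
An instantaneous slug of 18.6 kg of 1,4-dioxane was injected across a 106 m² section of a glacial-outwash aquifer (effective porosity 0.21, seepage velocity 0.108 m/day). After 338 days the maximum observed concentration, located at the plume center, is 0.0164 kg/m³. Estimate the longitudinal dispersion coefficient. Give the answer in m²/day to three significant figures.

0.611 m²/day

At the plume center C_max = M/(n_e·A·√(4πDt)), so D = M²/(4πt·(n_e·A·C_max)²).
n_e·A·C_max = 0.21 × 106 × 0.0164 = 0.3651 kg/m.
D = 18.6²/(4π × 338 × 0.3651²) = 0.611 m²/day.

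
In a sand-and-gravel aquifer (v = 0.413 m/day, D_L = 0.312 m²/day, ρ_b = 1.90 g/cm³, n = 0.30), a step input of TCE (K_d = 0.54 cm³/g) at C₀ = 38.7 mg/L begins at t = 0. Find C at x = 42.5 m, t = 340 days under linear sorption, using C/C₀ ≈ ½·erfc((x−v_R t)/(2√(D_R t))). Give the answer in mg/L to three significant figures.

2.35 mg/L

Retardation factor R = 1 + ρ_b·K_d/n = 1 + 1.90 × 0.54/0.30 = 4.420.
Sorption retards both mechanisms: v_R = v/R = 0.09344 m/day, D_R = D/R = 0.07059 m²/day.
v_R·t = 0.09344 × 340 = 31.7696 m; 2√(D_R t) = 9.798 m; argument = (42.5 − 31.7696)/9.798 = 1.095.
C = C₀ × ½·erfc(1.095) = 38.7 × 0.06074 = 2.35 mg/L.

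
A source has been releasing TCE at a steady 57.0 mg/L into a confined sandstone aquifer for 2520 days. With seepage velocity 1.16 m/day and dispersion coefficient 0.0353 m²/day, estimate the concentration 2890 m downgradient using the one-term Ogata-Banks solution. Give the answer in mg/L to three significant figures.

56.6 mg/L

For a continuous step input, C/C₀ ≈ ½·erfc((x−vt)/(2√(Dt))).
vt = 1.16 × 2520 = 2923.2 m and 2√(Dt) = 2√(0.0353 × 2520) = 18.86 m.
Argument (x−vt)/(2√(Dt)) = (2890 − 2923.2)/18.86 = -1.760; ½·erfc(-1.760) = 0.9936.
C = 57.0 × 0.9936 = 56.6 mg/L.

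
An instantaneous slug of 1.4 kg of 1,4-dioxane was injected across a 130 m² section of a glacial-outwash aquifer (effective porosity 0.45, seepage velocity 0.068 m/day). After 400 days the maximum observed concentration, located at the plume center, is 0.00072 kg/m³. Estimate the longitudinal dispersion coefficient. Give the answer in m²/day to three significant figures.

At the plume center C_max = M/(n_e·A·√(4πDt)), so D = M²/(4πt·(n_e·A·C_max)²).
n_e·A·C_max = 0.45 × 130 × 0.00072 = 0.04212 kg/m.
D = 1.4²/(4π × 400 × 0.04212²) = 0.220 m²/day.

0.220 m²/day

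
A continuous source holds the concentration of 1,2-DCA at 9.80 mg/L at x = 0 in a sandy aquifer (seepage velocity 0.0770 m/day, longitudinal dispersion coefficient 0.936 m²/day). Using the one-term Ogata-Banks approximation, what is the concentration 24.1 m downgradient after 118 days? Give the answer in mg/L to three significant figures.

1.53 mg/L

For a continuous step input, C/C₀ ≈ ½·erfc((x−vt)/(2√(Dt))).
vt = 0.0770 × 118 = 9.086 m and 2√(Dt) = 2√(0.936 × 118) = 21.02 m.
Argument (x−vt)/(2√(Dt)) = (24.1 − 9.086)/21.02 = 0.7143; ½·erfc(0.7143) = 0.1562.
C = 9.80 × 0.1562 = 1.53 mg/L.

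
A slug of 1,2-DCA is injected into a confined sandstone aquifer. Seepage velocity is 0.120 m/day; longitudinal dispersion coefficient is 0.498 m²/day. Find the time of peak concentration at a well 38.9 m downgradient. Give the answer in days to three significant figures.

For the 1D instantaneous-source solution, setting ∂C/∂t = 0 at fixed x gives v²t² + 2Dt − x² = 0, so t = (√(D² + v²x²) − D)/v².
√(D² + v²x²) = √(0.498² + 0.120² × 38.9²) = 4.694; v² = 0.0144.
t = (4.694 − 0.498)/0.0144 = 291 days (vs. the pure-advection estimate x/v = 324 d).

291 days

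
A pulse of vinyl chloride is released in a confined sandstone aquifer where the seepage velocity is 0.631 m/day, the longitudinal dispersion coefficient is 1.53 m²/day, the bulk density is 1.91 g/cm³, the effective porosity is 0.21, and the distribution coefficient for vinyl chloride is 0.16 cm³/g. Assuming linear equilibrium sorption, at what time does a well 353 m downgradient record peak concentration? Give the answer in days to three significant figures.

Retardation factor R = 1 + ρ_b·K_d/n = 1 + 1.91 × 0.16/0.21 = 2.455.
Sorption retards both mechanisms: v_R = v/R = 0.2570 m/day, D_R = D/R = 0.6232 m²/day.
Peak time from v_R²t² + 2D_R t − x² = 0: t = (√(D_R² + v_R²x²) − D_R)/v_R².
√(D_R² + v_R²x²) = √(0.6232² + 0.2570² × 353²) = 90.72; v_R² = 0.06605.
t = (90.72 − 0.6232)/0.06605 = 1360 days.

1360 days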